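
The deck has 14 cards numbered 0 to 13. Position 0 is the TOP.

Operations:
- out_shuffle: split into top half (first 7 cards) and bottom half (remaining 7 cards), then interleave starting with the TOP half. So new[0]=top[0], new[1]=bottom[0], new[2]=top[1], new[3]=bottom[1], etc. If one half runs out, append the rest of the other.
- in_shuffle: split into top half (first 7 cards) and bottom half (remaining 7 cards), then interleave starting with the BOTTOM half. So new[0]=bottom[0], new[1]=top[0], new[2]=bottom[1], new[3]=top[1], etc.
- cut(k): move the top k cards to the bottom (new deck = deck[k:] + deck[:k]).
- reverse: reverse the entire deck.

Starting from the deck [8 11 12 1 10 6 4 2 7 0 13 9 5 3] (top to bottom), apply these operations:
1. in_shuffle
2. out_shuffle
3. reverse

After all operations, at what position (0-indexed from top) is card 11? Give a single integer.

After op 1 (in_shuffle): [2 8 7 11 0 12 13 1 9 10 5 6 3 4]
After op 2 (out_shuffle): [2 1 8 9 7 10 11 5 0 6 12 3 13 4]
After op 3 (reverse): [4 13 3 12 6 0 5 11 10 7 9 8 1 2]
Card 11 is at position 7.

Answer: 7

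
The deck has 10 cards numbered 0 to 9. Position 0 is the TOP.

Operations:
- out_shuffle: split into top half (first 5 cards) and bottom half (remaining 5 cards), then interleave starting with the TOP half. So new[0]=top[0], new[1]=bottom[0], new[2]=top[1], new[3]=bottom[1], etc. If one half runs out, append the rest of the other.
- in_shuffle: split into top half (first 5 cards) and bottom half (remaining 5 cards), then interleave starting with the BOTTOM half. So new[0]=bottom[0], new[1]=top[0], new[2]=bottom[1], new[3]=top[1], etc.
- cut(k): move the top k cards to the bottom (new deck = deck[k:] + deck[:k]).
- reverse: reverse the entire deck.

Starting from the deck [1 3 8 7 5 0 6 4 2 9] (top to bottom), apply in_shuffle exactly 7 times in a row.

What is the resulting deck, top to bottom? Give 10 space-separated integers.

Answer: 4 5 3 9 6 7 1 2 0 8

Derivation:
After op 1 (in_shuffle): [0 1 6 3 4 8 2 7 9 5]
After op 2 (in_shuffle): [8 0 2 1 7 6 9 3 5 4]
After op 3 (in_shuffle): [6 8 9 0 3 2 5 1 4 7]
After op 4 (in_shuffle): [2 6 5 8 1 9 4 0 7 3]
After op 5 (in_shuffle): [9 2 4 6 0 5 7 8 3 1]
After op 6 (in_shuffle): [5 9 7 2 8 4 3 6 1 0]
After op 7 (in_shuffle): [4 5 3 9 6 7 1 2 0 8]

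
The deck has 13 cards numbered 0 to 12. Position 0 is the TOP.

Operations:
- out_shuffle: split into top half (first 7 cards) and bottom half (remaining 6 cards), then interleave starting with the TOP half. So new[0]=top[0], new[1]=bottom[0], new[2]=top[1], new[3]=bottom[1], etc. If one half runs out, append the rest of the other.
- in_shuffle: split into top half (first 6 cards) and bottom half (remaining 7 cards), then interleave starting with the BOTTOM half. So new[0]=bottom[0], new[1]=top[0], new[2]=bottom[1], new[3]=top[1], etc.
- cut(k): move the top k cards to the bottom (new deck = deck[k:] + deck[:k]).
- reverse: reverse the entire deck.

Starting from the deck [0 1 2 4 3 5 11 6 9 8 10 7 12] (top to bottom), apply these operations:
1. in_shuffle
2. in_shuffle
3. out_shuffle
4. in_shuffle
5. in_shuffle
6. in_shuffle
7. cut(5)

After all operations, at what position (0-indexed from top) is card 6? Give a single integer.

After op 1 (in_shuffle): [11 0 6 1 9 2 8 4 10 3 7 5 12]
After op 2 (in_shuffle): [8 11 4 0 10 6 3 1 7 9 5 2 12]
After op 3 (out_shuffle): [8 1 11 7 4 9 0 5 10 2 6 12 3]
After op 4 (in_shuffle): [0 8 5 1 10 11 2 7 6 4 12 9 3]
After op 5 (in_shuffle): [2 0 7 8 6 5 4 1 12 10 9 11 3]
After op 6 (in_shuffle): [4 2 1 0 12 7 10 8 9 6 11 5 3]
After op 7 (cut(5)): [7 10 8 9 6 11 5 3 4 2 1 0 12]
Card 6 is at position 4.

Answer: 4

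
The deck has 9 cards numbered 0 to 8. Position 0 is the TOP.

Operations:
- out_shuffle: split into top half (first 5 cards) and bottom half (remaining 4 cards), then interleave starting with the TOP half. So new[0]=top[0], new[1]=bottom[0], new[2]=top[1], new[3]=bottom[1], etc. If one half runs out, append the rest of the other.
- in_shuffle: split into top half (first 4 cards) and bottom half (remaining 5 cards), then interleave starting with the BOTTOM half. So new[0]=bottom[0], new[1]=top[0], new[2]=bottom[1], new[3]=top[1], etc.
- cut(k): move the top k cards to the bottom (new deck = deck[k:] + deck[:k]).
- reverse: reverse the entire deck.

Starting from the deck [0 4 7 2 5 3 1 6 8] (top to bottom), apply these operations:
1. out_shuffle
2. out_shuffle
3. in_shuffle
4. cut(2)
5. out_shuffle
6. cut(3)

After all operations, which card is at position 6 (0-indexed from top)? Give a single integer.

Answer: 8

Derivation:
After op 1 (out_shuffle): [0 3 4 1 7 6 2 8 5]
After op 2 (out_shuffle): [0 6 3 2 4 8 1 5 7]
After op 3 (in_shuffle): [4 0 8 6 1 3 5 2 7]
After op 4 (cut(2)): [8 6 1 3 5 2 7 4 0]
After op 5 (out_shuffle): [8 2 6 7 1 4 3 0 5]
After op 6 (cut(3)): [7 1 4 3 0 5 8 2 6]
Position 6: card 8.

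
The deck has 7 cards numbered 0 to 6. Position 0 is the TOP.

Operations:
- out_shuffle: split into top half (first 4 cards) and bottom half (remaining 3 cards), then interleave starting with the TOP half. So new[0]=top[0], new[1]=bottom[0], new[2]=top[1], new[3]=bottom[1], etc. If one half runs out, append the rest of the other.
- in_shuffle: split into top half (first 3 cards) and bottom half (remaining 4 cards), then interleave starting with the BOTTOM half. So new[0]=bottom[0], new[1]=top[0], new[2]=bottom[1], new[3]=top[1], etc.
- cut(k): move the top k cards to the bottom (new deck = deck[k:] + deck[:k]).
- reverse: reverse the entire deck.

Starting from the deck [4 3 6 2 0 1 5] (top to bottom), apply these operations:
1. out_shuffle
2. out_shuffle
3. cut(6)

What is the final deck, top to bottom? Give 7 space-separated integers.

After op 1 (out_shuffle): [4 0 3 1 6 5 2]
After op 2 (out_shuffle): [4 6 0 5 3 2 1]
After op 3 (cut(6)): [1 4 6 0 5 3 2]

Answer: 1 4 6 0 5 3 2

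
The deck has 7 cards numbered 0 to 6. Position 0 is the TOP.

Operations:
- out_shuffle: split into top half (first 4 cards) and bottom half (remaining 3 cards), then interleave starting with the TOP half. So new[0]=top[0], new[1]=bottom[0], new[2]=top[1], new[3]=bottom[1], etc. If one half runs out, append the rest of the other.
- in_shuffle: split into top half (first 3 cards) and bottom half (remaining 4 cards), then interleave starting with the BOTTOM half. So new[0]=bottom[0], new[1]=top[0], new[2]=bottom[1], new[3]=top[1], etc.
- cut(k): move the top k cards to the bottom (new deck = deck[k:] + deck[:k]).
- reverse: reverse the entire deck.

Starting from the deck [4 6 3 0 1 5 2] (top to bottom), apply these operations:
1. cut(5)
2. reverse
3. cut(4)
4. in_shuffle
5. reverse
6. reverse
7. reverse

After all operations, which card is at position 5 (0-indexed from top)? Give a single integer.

After op 1 (cut(5)): [5 2 4 6 3 0 1]
After op 2 (reverse): [1 0 3 6 4 2 5]
After op 3 (cut(4)): [4 2 5 1 0 3 6]
After op 4 (in_shuffle): [1 4 0 2 3 5 6]
After op 5 (reverse): [6 5 3 2 0 4 1]
After op 6 (reverse): [1 4 0 2 3 5 6]
After op 7 (reverse): [6 5 3 2 0 4 1]
Position 5: card 4.

Answer: 4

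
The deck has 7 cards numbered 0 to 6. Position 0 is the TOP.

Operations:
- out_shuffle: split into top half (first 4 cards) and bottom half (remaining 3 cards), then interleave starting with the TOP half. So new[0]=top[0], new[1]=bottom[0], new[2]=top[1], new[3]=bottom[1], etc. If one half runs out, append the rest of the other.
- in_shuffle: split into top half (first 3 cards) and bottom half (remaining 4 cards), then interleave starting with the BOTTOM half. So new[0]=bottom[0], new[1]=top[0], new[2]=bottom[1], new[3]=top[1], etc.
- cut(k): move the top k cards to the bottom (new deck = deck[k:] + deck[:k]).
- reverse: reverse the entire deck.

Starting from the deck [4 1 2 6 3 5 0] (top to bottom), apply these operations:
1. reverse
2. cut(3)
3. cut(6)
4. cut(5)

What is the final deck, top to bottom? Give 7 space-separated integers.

Answer: 0 5 3 6 2 1 4

Derivation:
After op 1 (reverse): [0 5 3 6 2 1 4]
After op 2 (cut(3)): [6 2 1 4 0 5 3]
After op 3 (cut(6)): [3 6 2 1 4 0 5]
After op 4 (cut(5)): [0 5 3 6 2 1 4]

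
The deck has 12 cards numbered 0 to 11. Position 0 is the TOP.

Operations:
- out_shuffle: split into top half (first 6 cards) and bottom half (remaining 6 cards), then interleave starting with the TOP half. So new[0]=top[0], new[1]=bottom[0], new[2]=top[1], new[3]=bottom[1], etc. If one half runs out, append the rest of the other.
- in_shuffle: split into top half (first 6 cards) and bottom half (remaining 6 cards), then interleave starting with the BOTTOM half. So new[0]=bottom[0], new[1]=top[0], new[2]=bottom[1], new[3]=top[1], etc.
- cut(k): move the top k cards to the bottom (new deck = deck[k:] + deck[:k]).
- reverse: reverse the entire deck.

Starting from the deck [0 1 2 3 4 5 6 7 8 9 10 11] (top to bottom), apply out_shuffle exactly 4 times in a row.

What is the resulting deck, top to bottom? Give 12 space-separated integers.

Answer: 0 9 7 5 3 1 10 8 6 4 2 11

Derivation:
After op 1 (out_shuffle): [0 6 1 7 2 8 3 9 4 10 5 11]
After op 2 (out_shuffle): [0 3 6 9 1 4 7 10 2 5 8 11]
After op 3 (out_shuffle): [0 7 3 10 6 2 9 5 1 8 4 11]
After op 4 (out_shuffle): [0 9 7 5 3 1 10 8 6 4 2 11]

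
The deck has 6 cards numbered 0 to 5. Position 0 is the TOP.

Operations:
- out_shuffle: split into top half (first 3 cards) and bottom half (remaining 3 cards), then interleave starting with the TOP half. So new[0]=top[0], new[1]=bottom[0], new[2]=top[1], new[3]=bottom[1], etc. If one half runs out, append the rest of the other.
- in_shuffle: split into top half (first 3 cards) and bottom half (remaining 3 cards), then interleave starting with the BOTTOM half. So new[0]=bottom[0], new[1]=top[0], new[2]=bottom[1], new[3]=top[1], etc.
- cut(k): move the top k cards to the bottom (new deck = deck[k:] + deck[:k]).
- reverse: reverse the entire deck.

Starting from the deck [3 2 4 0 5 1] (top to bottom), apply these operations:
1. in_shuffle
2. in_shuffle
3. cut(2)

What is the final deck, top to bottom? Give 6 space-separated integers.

Answer: 1 3 4 5 2 0

Derivation:
After op 1 (in_shuffle): [0 3 5 2 1 4]
After op 2 (in_shuffle): [2 0 1 3 4 5]
After op 3 (cut(2)): [1 3 4 5 2 0]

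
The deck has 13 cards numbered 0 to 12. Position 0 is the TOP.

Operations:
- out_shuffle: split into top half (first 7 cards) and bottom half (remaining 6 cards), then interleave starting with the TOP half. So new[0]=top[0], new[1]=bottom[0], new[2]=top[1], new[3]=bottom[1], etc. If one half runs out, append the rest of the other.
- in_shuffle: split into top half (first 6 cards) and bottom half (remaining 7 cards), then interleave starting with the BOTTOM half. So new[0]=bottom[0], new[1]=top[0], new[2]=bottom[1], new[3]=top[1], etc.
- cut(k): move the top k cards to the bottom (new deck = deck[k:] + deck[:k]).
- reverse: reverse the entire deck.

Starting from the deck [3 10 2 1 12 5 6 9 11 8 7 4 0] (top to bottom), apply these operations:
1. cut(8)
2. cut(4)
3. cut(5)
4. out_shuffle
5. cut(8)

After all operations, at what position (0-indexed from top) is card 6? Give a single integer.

Answer: 9

Derivation:
After op 1 (cut(8)): [11 8 7 4 0 3 10 2 1 12 5 6 9]
After op 2 (cut(4)): [0 3 10 2 1 12 5 6 9 11 8 7 4]
After op 3 (cut(5)): [12 5 6 9 11 8 7 4 0 3 10 2 1]
After op 4 (out_shuffle): [12 4 5 0 6 3 9 10 11 2 8 1 7]
After op 5 (cut(8)): [11 2 8 1 7 12 4 5 0 6 3 9 10]
Card 6 is at position 9.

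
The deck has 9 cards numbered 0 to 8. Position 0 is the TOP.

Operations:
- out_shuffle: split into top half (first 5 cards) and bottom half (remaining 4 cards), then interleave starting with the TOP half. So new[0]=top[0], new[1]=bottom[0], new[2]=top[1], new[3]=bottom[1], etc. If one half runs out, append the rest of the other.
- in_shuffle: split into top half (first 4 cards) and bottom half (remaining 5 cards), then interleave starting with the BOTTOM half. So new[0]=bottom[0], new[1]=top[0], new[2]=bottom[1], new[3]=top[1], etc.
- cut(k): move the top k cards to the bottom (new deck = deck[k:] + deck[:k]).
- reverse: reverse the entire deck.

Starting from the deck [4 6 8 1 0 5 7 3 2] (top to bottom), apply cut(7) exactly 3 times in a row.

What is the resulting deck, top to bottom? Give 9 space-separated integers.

Answer: 1 0 5 7 3 2 4 6 8

Derivation:
After op 1 (cut(7)): [3 2 4 6 8 1 0 5 7]
After op 2 (cut(7)): [5 7 3 2 4 6 8 1 0]
After op 3 (cut(7)): [1 0 5 7 3 2 4 6 8]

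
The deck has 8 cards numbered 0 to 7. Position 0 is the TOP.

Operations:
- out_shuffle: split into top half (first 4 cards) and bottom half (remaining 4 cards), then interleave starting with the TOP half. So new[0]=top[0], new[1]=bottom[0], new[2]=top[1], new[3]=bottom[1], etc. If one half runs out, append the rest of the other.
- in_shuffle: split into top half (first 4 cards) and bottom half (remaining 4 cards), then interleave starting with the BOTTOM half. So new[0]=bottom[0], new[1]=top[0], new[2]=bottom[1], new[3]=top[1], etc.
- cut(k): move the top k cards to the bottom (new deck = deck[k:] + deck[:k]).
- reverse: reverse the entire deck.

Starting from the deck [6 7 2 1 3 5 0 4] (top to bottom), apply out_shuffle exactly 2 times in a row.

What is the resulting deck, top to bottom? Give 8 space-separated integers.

After op 1 (out_shuffle): [6 3 7 5 2 0 1 4]
After op 2 (out_shuffle): [6 2 3 0 7 1 5 4]

Answer: 6 2 3 0 7 1 5 4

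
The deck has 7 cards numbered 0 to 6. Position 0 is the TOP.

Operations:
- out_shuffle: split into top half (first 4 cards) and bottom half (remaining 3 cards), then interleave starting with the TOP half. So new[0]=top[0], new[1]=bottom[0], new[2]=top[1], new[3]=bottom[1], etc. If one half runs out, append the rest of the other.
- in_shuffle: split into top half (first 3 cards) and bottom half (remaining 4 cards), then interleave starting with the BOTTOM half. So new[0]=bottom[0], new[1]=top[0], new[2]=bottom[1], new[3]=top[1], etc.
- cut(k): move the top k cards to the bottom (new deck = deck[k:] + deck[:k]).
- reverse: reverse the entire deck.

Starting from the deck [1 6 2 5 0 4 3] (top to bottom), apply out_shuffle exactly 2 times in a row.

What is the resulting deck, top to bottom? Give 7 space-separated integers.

After op 1 (out_shuffle): [1 0 6 4 2 3 5]
After op 2 (out_shuffle): [1 2 0 3 6 5 4]

Answer: 1 2 0 3 6 5 4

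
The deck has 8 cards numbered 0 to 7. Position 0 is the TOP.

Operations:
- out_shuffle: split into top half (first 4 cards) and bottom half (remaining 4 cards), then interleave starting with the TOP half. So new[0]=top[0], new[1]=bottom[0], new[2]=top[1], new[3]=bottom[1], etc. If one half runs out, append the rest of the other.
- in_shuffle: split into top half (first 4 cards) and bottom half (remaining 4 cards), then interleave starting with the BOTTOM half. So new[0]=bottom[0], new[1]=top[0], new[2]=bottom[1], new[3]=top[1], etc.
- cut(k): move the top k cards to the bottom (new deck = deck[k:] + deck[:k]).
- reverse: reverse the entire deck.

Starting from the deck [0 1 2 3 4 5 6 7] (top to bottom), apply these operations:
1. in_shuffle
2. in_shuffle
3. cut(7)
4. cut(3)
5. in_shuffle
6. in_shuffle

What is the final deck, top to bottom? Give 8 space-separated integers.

Answer: 6 3 7 2 4 1 5 0

Derivation:
After op 1 (in_shuffle): [4 0 5 1 6 2 7 3]
After op 2 (in_shuffle): [6 4 2 0 7 5 3 1]
After op 3 (cut(7)): [1 6 4 2 0 7 5 3]
After op 4 (cut(3)): [2 0 7 5 3 1 6 4]
After op 5 (in_shuffle): [3 2 1 0 6 7 4 5]
After op 6 (in_shuffle): [6 3 7 2 4 1 5 0]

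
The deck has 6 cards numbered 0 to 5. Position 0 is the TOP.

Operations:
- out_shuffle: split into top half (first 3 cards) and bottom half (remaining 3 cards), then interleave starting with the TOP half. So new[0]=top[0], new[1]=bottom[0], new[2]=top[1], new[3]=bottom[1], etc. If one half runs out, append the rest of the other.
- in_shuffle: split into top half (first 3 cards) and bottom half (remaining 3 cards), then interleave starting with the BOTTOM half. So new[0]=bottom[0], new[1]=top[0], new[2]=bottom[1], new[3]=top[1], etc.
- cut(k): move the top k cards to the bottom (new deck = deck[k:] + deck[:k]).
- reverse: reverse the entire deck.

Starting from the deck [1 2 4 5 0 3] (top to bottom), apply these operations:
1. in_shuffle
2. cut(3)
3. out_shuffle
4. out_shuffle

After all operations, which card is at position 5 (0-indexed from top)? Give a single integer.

After op 1 (in_shuffle): [5 1 0 2 3 4]
After op 2 (cut(3)): [2 3 4 5 1 0]
After op 3 (out_shuffle): [2 5 3 1 4 0]
After op 4 (out_shuffle): [2 1 5 4 3 0]
Position 5: card 0.

Answer: 0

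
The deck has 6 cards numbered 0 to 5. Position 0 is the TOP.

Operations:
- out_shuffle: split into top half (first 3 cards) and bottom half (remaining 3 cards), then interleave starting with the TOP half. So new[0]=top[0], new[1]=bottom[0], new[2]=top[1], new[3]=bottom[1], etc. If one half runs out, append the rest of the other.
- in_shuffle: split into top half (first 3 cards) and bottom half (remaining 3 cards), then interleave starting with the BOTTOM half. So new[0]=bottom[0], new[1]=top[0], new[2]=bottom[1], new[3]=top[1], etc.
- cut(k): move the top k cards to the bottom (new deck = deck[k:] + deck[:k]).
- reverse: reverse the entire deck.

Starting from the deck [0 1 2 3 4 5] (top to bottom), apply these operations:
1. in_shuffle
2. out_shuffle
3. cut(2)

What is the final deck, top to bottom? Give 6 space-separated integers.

After op 1 (in_shuffle): [3 0 4 1 5 2]
After op 2 (out_shuffle): [3 1 0 5 4 2]
After op 3 (cut(2)): [0 5 4 2 3 1]

Answer: 0 5 4 2 3 1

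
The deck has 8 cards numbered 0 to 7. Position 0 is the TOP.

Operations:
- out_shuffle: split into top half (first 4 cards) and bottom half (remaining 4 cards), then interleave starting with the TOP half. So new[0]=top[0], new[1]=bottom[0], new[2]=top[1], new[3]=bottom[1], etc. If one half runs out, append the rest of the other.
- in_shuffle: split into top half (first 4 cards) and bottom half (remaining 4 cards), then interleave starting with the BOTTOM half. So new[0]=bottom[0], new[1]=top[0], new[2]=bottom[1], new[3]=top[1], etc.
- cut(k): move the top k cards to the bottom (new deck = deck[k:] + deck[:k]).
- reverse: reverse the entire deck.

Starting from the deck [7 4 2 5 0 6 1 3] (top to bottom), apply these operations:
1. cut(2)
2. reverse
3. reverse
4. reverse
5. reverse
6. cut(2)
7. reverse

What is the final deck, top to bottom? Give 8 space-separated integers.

Answer: 5 2 4 7 3 1 6 0

Derivation:
After op 1 (cut(2)): [2 5 0 6 1 3 7 4]
After op 2 (reverse): [4 7 3 1 6 0 5 2]
After op 3 (reverse): [2 5 0 6 1 3 7 4]
After op 4 (reverse): [4 7 3 1 6 0 5 2]
After op 5 (reverse): [2 5 0 6 1 3 7 4]
After op 6 (cut(2)): [0 6 1 3 7 4 2 5]
After op 7 (reverse): [5 2 4 7 3 1 6 0]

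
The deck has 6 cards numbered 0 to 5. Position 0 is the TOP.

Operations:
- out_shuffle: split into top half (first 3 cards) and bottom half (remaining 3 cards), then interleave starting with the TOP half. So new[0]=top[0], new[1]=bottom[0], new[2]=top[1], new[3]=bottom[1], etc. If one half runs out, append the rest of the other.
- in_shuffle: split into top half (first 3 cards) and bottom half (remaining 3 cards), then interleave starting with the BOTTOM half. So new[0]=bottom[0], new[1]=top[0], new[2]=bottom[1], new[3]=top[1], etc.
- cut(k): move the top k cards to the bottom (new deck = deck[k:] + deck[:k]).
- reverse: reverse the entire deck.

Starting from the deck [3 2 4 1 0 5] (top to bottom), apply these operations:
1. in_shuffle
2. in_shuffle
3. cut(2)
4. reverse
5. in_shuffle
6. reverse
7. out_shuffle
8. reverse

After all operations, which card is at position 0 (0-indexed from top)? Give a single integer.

Answer: 4

Derivation:
After op 1 (in_shuffle): [1 3 0 2 5 4]
After op 2 (in_shuffle): [2 1 5 3 4 0]
After op 3 (cut(2)): [5 3 4 0 2 1]
After op 4 (reverse): [1 2 0 4 3 5]
After op 5 (in_shuffle): [4 1 3 2 5 0]
After op 6 (reverse): [0 5 2 3 1 4]
After op 7 (out_shuffle): [0 3 5 1 2 4]
After op 8 (reverse): [4 2 1 5 3 0]
Position 0: card 4.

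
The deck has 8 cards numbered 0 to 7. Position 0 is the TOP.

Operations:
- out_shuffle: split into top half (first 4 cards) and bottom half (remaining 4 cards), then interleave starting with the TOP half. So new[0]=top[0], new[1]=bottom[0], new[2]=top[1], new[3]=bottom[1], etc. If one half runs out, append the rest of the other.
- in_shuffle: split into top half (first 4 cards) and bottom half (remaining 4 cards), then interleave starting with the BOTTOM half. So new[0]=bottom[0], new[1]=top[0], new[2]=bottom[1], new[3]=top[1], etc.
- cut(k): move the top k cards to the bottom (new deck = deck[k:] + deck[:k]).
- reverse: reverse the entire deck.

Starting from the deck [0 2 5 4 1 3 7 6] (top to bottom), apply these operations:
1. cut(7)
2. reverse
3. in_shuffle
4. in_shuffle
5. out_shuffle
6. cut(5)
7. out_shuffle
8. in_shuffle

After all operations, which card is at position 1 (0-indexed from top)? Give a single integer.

After op 1 (cut(7)): [6 0 2 5 4 1 3 7]
After op 2 (reverse): [7 3 1 4 5 2 0 6]
After op 3 (in_shuffle): [5 7 2 3 0 1 6 4]
After op 4 (in_shuffle): [0 5 1 7 6 2 4 3]
After op 5 (out_shuffle): [0 6 5 2 1 4 7 3]
After op 6 (cut(5)): [4 7 3 0 6 5 2 1]
After op 7 (out_shuffle): [4 6 7 5 3 2 0 1]
After op 8 (in_shuffle): [3 4 2 6 0 7 1 5]
Position 1: card 4.

Answer: 4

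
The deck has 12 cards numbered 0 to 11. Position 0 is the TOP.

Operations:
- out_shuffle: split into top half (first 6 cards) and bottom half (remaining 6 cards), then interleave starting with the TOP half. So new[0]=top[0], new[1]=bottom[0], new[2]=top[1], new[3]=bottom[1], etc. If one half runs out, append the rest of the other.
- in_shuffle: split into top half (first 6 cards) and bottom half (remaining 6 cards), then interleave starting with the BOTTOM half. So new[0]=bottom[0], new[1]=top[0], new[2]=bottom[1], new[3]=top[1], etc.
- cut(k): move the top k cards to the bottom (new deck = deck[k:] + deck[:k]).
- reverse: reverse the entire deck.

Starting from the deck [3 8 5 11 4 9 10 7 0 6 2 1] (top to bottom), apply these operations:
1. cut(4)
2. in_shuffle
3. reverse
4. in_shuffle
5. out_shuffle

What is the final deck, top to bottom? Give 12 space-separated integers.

After op 1 (cut(4)): [4 9 10 7 0 6 2 1 3 8 5 11]
After op 2 (in_shuffle): [2 4 1 9 3 10 8 7 5 0 11 6]
After op 3 (reverse): [6 11 0 5 7 8 10 3 9 1 4 2]
After op 4 (in_shuffle): [10 6 3 11 9 0 1 5 4 7 2 8]
After op 5 (out_shuffle): [10 1 6 5 3 4 11 7 9 2 0 8]

Answer: 10 1 6 5 3 4 11 7 9 2 0 8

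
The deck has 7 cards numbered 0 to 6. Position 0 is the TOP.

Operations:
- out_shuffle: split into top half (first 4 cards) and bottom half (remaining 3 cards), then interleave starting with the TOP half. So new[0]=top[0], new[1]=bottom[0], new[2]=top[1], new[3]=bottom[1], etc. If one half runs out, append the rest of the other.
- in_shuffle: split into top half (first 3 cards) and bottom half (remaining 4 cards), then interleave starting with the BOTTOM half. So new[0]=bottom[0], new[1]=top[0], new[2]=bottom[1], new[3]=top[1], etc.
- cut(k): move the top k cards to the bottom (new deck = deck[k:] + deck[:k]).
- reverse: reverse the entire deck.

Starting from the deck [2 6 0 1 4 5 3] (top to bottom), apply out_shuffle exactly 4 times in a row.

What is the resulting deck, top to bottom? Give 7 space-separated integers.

After op 1 (out_shuffle): [2 4 6 5 0 3 1]
After op 2 (out_shuffle): [2 0 4 3 6 1 5]
After op 3 (out_shuffle): [2 6 0 1 4 5 3]
After op 4 (out_shuffle): [2 4 6 5 0 3 1]

Answer: 2 4 6 5 0 3 1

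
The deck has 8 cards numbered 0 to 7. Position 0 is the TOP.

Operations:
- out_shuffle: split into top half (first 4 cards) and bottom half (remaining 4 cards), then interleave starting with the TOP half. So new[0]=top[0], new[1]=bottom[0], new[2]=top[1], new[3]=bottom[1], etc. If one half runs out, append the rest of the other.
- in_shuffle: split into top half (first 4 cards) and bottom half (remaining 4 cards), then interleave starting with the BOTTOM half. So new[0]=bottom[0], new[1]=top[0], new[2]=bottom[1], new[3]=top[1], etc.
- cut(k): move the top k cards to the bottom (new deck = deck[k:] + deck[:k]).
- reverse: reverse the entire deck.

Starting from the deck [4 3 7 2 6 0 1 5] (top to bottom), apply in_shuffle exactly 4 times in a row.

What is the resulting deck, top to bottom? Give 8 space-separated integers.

After op 1 (in_shuffle): [6 4 0 3 1 7 5 2]
After op 2 (in_shuffle): [1 6 7 4 5 0 2 3]
After op 3 (in_shuffle): [5 1 0 6 2 7 3 4]
After op 4 (in_shuffle): [2 5 7 1 3 0 4 6]

Answer: 2 5 7 1 3 0 4 6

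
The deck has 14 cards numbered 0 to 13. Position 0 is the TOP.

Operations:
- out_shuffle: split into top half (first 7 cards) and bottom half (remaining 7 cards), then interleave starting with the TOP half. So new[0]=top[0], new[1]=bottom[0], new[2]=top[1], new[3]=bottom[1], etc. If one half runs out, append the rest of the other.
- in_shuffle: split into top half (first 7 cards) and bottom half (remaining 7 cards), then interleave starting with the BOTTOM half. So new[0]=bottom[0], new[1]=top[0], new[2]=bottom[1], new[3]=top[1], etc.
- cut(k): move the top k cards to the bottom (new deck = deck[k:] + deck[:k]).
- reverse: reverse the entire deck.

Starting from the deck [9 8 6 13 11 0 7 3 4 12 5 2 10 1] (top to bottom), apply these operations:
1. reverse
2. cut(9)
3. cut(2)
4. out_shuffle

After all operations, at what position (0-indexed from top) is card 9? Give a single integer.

After op 1 (reverse): [1 10 2 5 12 4 3 7 0 11 13 6 8 9]
After op 2 (cut(9)): [11 13 6 8 9 1 10 2 5 12 4 3 7 0]
After op 3 (cut(2)): [6 8 9 1 10 2 5 12 4 3 7 0 11 13]
After op 4 (out_shuffle): [6 12 8 4 9 3 1 7 10 0 2 11 5 13]
Card 9 is at position 4.

Answer: 4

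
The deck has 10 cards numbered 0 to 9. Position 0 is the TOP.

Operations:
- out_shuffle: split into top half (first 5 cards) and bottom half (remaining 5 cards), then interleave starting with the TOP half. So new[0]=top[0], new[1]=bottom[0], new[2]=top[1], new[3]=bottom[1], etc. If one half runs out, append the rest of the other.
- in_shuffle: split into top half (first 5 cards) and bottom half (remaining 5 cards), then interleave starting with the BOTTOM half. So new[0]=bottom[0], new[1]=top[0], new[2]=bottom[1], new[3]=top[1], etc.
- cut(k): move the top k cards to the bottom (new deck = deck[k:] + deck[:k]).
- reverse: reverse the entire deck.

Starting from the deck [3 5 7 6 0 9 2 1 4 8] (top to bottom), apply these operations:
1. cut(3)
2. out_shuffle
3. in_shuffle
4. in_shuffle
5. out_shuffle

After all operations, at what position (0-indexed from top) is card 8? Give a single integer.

Answer: 8

Derivation:
After op 1 (cut(3)): [6 0 9 2 1 4 8 3 5 7]
After op 2 (out_shuffle): [6 4 0 8 9 3 2 5 1 7]
After op 3 (in_shuffle): [3 6 2 4 5 0 1 8 7 9]
After op 4 (in_shuffle): [0 3 1 6 8 2 7 4 9 5]
After op 5 (out_shuffle): [0 2 3 7 1 4 6 9 8 5]
Card 8 is at position 8.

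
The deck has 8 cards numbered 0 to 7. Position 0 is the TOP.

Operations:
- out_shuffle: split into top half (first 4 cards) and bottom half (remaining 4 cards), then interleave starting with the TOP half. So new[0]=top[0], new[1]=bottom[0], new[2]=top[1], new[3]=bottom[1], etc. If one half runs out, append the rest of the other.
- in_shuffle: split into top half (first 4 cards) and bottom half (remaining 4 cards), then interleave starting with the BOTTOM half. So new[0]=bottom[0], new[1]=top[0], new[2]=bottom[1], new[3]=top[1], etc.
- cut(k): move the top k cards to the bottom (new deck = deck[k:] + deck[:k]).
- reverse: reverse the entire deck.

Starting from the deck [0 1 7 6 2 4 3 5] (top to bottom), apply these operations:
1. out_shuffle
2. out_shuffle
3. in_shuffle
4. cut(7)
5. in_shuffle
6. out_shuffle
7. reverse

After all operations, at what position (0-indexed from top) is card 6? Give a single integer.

After op 1 (out_shuffle): [0 2 1 4 7 3 6 5]
After op 2 (out_shuffle): [0 7 2 3 1 6 4 5]
After op 3 (in_shuffle): [1 0 6 7 4 2 5 3]
After op 4 (cut(7)): [3 1 0 6 7 4 2 5]
After op 5 (in_shuffle): [7 3 4 1 2 0 5 6]
After op 6 (out_shuffle): [7 2 3 0 4 5 1 6]
After op 7 (reverse): [6 1 5 4 0 3 2 7]
Card 6 is at position 0.

Answer: 0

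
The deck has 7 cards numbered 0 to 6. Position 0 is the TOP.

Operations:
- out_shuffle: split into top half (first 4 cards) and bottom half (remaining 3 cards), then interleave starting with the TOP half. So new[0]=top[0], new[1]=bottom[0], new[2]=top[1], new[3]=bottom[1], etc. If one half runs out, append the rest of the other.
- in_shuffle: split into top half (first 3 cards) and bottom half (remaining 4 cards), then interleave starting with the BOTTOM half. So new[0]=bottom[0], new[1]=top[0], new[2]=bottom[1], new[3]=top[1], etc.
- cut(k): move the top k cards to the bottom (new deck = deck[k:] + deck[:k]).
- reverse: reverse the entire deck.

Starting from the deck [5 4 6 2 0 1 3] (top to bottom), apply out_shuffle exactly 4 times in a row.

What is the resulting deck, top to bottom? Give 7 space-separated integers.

Answer: 5 0 4 1 6 3 2

Derivation:
After op 1 (out_shuffle): [5 0 4 1 6 3 2]
After op 2 (out_shuffle): [5 6 0 3 4 2 1]
After op 3 (out_shuffle): [5 4 6 2 0 1 3]
After op 4 (out_shuffle): [5 0 4 1 6 3 2]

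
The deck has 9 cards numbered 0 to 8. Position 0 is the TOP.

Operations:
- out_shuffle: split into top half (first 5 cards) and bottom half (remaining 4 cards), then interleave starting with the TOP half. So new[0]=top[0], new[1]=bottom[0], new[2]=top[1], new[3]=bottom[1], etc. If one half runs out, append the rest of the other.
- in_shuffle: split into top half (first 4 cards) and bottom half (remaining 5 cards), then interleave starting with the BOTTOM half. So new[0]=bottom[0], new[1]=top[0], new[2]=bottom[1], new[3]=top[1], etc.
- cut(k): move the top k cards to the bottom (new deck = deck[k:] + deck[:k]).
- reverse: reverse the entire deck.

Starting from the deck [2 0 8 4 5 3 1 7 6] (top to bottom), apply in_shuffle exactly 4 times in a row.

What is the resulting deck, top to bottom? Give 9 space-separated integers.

After op 1 (in_shuffle): [5 2 3 0 1 8 7 4 6]
After op 2 (in_shuffle): [1 5 8 2 7 3 4 0 6]
After op 3 (in_shuffle): [7 1 3 5 4 8 0 2 6]
After op 4 (in_shuffle): [4 7 8 1 0 3 2 5 6]

Answer: 4 7 8 1 0 3 2 5 6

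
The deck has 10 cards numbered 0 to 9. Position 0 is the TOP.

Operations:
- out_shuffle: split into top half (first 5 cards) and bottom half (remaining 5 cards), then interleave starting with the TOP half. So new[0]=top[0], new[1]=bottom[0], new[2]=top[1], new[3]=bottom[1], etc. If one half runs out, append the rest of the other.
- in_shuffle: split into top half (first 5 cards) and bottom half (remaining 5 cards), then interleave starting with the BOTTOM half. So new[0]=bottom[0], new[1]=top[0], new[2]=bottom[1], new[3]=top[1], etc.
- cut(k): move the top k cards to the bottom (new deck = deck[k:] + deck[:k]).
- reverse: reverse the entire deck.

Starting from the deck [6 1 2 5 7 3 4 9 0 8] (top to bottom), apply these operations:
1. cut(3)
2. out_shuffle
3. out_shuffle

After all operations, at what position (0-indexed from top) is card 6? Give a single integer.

After op 1 (cut(3)): [5 7 3 4 9 0 8 6 1 2]
After op 2 (out_shuffle): [5 0 7 8 3 6 4 1 9 2]
After op 3 (out_shuffle): [5 6 0 4 7 1 8 9 3 2]
Card 6 is at position 1.

Answer: 1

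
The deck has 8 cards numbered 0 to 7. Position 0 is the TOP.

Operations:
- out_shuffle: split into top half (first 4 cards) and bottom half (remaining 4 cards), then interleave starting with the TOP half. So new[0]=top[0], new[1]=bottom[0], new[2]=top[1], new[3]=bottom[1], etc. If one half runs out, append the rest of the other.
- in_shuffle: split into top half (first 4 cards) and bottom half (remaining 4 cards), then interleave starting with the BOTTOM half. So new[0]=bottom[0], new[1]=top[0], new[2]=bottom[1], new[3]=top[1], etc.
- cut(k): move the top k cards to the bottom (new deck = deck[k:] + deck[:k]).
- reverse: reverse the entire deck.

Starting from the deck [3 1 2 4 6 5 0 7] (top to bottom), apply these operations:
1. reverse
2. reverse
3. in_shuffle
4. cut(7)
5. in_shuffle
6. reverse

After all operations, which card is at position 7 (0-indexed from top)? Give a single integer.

After op 1 (reverse): [7 0 5 6 4 2 1 3]
After op 2 (reverse): [3 1 2 4 6 5 0 7]
After op 3 (in_shuffle): [6 3 5 1 0 2 7 4]
After op 4 (cut(7)): [4 6 3 5 1 0 2 7]
After op 5 (in_shuffle): [1 4 0 6 2 3 7 5]
After op 6 (reverse): [5 7 3 2 6 0 4 1]
Position 7: card 1.

Answer: 1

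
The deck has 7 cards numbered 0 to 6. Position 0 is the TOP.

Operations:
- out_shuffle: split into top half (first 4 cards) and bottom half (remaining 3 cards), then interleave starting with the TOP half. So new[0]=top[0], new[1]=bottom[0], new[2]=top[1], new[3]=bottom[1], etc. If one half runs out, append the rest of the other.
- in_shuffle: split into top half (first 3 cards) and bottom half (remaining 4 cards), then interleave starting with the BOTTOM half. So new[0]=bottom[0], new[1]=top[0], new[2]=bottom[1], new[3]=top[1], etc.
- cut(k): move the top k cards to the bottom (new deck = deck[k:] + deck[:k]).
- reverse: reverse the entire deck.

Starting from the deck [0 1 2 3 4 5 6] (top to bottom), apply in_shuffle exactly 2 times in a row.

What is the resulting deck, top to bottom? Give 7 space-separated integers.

After op 1 (in_shuffle): [3 0 4 1 5 2 6]
After op 2 (in_shuffle): [1 3 5 0 2 4 6]

Answer: 1 3 5 0 2 4 6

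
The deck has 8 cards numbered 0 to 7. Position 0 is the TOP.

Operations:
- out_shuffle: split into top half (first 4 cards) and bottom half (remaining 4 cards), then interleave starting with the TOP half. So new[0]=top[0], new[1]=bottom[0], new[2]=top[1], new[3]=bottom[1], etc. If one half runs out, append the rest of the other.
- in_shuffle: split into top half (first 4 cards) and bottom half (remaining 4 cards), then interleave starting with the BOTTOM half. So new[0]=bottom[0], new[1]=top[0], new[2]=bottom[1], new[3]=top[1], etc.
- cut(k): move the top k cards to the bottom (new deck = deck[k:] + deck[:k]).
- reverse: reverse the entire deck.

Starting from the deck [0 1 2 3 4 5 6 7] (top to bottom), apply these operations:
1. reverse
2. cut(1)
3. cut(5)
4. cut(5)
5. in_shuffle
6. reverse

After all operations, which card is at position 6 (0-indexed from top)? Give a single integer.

After op 1 (reverse): [7 6 5 4 3 2 1 0]
After op 2 (cut(1)): [6 5 4 3 2 1 0 7]
After op 3 (cut(5)): [1 0 7 6 5 4 3 2]
After op 4 (cut(5)): [4 3 2 1 0 7 6 5]
After op 5 (in_shuffle): [0 4 7 3 6 2 5 1]
After op 6 (reverse): [1 5 2 6 3 7 4 0]
Position 6: card 4.

Answer: 4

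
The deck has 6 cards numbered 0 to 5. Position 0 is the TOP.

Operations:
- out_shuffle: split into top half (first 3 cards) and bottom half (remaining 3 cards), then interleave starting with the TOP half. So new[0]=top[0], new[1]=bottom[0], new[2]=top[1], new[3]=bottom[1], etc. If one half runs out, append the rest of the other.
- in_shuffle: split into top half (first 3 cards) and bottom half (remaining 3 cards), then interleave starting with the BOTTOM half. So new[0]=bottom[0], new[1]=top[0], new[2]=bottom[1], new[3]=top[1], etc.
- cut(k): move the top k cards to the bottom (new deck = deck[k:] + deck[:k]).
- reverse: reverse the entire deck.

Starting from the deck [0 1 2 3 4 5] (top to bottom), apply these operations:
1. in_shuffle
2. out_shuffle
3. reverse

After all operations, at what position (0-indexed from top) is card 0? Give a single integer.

Answer: 3

Derivation:
After op 1 (in_shuffle): [3 0 4 1 5 2]
After op 2 (out_shuffle): [3 1 0 5 4 2]
After op 3 (reverse): [2 4 5 0 1 3]
Card 0 is at position 3.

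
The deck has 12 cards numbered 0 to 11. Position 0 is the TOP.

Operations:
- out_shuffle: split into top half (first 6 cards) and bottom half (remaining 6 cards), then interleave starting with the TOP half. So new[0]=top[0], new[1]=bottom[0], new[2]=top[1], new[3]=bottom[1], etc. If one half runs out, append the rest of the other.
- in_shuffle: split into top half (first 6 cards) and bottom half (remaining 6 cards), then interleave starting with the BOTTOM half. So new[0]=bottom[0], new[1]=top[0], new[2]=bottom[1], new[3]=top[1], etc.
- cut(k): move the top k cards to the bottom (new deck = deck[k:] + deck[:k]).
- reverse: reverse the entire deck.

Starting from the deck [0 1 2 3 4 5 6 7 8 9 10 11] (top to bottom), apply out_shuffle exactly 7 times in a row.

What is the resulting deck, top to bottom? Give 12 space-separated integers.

Answer: 0 8 5 2 10 7 4 1 9 6 3 11

Derivation:
After op 1 (out_shuffle): [0 6 1 7 2 8 3 9 4 10 5 11]
After op 2 (out_shuffle): [0 3 6 9 1 4 7 10 2 5 8 11]
After op 3 (out_shuffle): [0 7 3 10 6 2 9 5 1 8 4 11]
After op 4 (out_shuffle): [0 9 7 5 3 1 10 8 6 4 2 11]
After op 5 (out_shuffle): [0 10 9 8 7 6 5 4 3 2 1 11]
After op 6 (out_shuffle): [0 5 10 4 9 3 8 2 7 1 6 11]
After op 7 (out_shuffle): [0 8 5 2 10 7 4 1 9 6 3 11]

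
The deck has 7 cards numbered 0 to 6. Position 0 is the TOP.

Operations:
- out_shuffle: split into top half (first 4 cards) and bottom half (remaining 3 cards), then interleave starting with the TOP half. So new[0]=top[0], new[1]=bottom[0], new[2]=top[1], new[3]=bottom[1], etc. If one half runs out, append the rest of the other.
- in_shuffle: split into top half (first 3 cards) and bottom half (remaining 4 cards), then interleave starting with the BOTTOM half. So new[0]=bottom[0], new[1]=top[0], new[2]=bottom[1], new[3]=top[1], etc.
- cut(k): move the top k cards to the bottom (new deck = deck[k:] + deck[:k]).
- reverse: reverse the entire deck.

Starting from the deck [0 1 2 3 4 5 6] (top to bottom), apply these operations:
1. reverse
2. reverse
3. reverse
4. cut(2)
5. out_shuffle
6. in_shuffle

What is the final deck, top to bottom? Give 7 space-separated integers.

Answer: 6 4 2 0 5 3 1

Derivation:
After op 1 (reverse): [6 5 4 3 2 1 0]
After op 2 (reverse): [0 1 2 3 4 5 6]
After op 3 (reverse): [6 5 4 3 2 1 0]
After op 4 (cut(2)): [4 3 2 1 0 6 5]
After op 5 (out_shuffle): [4 0 3 6 2 5 1]
After op 6 (in_shuffle): [6 4 2 0 5 3 1]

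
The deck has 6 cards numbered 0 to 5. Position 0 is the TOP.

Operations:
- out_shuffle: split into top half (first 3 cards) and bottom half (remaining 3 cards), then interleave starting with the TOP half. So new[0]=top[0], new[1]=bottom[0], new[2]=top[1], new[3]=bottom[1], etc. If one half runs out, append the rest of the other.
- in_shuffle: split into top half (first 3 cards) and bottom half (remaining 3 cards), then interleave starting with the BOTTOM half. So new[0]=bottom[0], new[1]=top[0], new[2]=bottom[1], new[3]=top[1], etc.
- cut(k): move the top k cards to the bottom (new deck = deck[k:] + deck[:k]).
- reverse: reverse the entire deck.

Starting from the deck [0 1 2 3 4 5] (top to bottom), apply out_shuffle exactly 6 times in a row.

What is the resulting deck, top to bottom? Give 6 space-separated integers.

After op 1 (out_shuffle): [0 3 1 4 2 5]
After op 2 (out_shuffle): [0 4 3 2 1 5]
After op 3 (out_shuffle): [0 2 4 1 3 5]
After op 4 (out_shuffle): [0 1 2 3 4 5]
After op 5 (out_shuffle): [0 3 1 4 2 5]
After op 6 (out_shuffle): [0 4 3 2 1 5]

Answer: 0 4 3 2 1 5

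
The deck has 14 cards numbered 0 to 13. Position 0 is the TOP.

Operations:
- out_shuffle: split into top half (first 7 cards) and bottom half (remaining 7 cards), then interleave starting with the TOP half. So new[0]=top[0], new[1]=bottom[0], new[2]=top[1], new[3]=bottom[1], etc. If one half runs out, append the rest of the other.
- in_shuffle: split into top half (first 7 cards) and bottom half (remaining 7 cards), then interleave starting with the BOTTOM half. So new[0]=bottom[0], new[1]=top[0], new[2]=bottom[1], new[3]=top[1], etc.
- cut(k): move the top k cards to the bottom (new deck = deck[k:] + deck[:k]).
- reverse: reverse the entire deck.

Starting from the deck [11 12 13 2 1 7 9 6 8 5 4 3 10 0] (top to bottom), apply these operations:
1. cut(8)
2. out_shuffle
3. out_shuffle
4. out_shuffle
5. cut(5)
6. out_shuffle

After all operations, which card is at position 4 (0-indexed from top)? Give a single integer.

Answer: 2

Derivation:
After op 1 (cut(8)): [8 5 4 3 10 0 11 12 13 2 1 7 9 6]
After op 2 (out_shuffle): [8 12 5 13 4 2 3 1 10 7 0 9 11 6]
After op 3 (out_shuffle): [8 1 12 10 5 7 13 0 4 9 2 11 3 6]
After op 4 (out_shuffle): [8 0 1 4 12 9 10 2 5 11 7 3 13 6]
After op 5 (cut(5)): [9 10 2 5 11 7 3 13 6 8 0 1 4 12]
After op 6 (out_shuffle): [9 13 10 6 2 8 5 0 11 1 7 4 3 12]
Position 4: card 2.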